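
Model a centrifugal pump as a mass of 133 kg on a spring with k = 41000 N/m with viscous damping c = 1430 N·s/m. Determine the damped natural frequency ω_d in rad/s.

16.7 rad/s

ω_n = √(k/m) = √(41000/133) = 17.56 rad/s.
Critical damping c_c = 2√(k·m) = 2√(41000 × 133) = 4670 N·s/m, so ζ = c/c_c = 1430/4670 = 0.3062.
ω_d = ω_n√(1 − ζ²) = 17.56 × √(1 − 0.0938) = 16.71 rad/s.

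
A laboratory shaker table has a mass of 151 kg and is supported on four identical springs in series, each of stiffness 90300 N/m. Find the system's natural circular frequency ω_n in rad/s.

Series springs: 1/k_eq = 4/90300, so k_eq = 90300/4 = 22580 N/m.
ω_n = √(k_eq/m) = √(22580/151) = √149.5 = 12.23 rad/s.

12.2 rad/s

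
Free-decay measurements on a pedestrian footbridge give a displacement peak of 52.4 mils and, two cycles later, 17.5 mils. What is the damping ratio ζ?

0.0869

Logarithmic decrement δ = (1/n)·ln(x₀/x_n) = (1/2)·ln(52.4/17.5) = (1/2)·ln(2.994) = 0.5484.
ζ = δ/√(4π² + δ²) = 0.5484/√(39.48 + 0.301) = 0.5484/6.307 = 0.08694.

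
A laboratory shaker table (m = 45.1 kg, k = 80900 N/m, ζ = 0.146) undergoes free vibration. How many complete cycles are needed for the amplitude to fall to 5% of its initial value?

4 cycles

Logarithmic decrement δ = 2πζ/√(1 − ζ²) = 2π × 0.1460/√(1 − 0.0213) = 0.9273.
x_n/x₀ = e^(−nδ) ≤ 0.05; take ln: n ≥ ln(1/0.05)/δ = 2.996/0.9273 = 3.231.
So 4 complete cycles are required.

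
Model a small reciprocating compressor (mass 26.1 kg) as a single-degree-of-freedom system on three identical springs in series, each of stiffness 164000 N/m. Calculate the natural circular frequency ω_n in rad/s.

45.8 rad/s

Series springs: 1/k_eq = 3/164000, so k_eq = 164000/3 = 54670 N/m.
ω_n = √(k_eq/m) = √(54670/26.1) = √2095 = 45.77 rad/s.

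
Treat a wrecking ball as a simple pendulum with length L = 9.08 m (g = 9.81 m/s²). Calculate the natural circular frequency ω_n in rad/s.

For a simple pendulum ω_n = √(g/L) = √(9.81/9.08) = √1.080 = 1.039 rad/s.

1.04 rad/s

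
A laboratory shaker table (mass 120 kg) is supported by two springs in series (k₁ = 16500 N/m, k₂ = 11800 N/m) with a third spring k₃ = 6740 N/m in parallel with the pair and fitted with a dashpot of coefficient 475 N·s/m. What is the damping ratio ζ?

0.186

Series pair: k_s = k₁k₂/(k₁+k₂) = (16500)(11800)/(16500 + 11800) = 6880 N/m. In parallel with k₃: k_eq = 6880 + 6740 = 13620 N/m.
ω_n = √(k_eq/m) = √(13620/120) = 10.65 rad/s.
Critical damping c_c = 2√(k_eq·m) = 2√(13620 × 120) = 2557 N·s/m, so ζ = c/c_c = 475/2557 = 0.1858.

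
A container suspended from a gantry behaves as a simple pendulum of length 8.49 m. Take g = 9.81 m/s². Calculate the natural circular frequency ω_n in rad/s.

For a simple pendulum ω_n = √(g/L) = √(9.81/8.49) = √1.155 = 1.075 rad/s.

1.07 rad/s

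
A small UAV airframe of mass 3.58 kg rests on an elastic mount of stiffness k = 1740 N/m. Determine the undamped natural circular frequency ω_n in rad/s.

22.0 rad/s

ω_n = √(k/m) = √(1740/3.58) = √486.0 = 22.05 rad/s.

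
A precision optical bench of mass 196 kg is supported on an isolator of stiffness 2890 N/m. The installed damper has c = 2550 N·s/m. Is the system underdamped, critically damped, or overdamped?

overdamped

c_c = 2√(k·m) = 1505 N·s/m; ζ = c/c_c = 2550/1505 = 1.69.
Since ζ > 1 the system is overdamped.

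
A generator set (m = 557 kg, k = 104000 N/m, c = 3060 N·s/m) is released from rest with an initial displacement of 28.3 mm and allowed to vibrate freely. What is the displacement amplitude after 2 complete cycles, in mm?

ζ = c/(2√(km)) = 3060/(2√(104000 × 557)) = 3060/15220 = 0.2010.
Logarithmic decrement δ = 2πζ/√(1 − ζ²) = 2π × 0.2010/√(1 − 0.0404) = 1.289.
After n cycles, x_n/x₀ = e^(−nδ), so x_2 = 28.3 × e^(−2 × 1.289) = 28.3 × 0.07587 = 2.147 mm.

2.15 mm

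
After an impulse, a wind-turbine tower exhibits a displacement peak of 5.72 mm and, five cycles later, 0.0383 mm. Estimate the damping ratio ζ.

0.157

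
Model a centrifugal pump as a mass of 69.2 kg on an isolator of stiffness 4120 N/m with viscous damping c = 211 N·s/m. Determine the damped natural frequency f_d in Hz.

ω_n = √(k/m) = √(4120/69.2) = 7.716 rad/s.
Critical damping c_c = 2√(k·m) = 2√(4120 × 69.2) = 1068 N·s/m, so ζ = c/c_c = 211/1068 = 0.1976.
ω_d = ω_n√(1 − ζ²) = 7.716 × √(1 − 0.0390) = 7.564 rad/s.
f_d = ω_d/(2π) = 1.204 Hz.

1.20 Hz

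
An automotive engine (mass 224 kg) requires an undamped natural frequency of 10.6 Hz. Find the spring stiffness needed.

994000 N/m

ω_n = 2πf_n = 2π × 10.6 = 66.60 rad/s.
k = m·ω_n² = 224 × 66.60² = 224 × 4436 = 993600 N/m.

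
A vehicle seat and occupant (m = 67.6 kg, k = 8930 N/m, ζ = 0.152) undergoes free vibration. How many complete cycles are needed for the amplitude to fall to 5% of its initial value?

4 cycles

Logarithmic decrement δ = 2πζ/√(1 − ζ²) = 2π × 0.1520/√(1 − 0.0231) = 0.9663.
x_n/x₀ = e^(−nδ) ≤ 0.05; take ln: n ≥ ln(1/0.05)/δ = 2.996/0.9663 = 3.100.
So 4 complete cycles are required.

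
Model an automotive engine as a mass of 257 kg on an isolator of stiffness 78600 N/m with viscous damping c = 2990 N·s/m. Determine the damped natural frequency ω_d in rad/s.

16.5 rad/s

ω_n = √(k/m) = √(78600/257) = 17.49 rad/s.
Critical damping c_c = 2√(k·m) = 2√(78600 × 257) = 8989 N·s/m, so ζ = c/c_c = 2990/8989 = 0.3326.
ω_d = ω_n√(1 − ζ²) = 17.49 × √(1 − 0.111) = 16.49 rad/s.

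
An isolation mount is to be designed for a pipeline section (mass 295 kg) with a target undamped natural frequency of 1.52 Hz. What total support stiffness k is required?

26900 N/m

ω_n = 2πf_n = 2π × 1.52 = 9.550 rad/s.
k = m·ω_n² = 295 × 9.550² = 295 × 91.21 = 26910 N/m.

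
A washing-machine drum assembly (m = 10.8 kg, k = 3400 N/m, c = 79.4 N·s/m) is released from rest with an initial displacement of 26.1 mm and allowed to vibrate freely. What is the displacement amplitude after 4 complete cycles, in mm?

ζ = c/(2√(km)) = 79.4/(2√(3400 × 10.8)) = 79.4/383.2 = 0.2072.
Logarithmic decrement δ = 2πζ/√(1 − ζ²) = 2π × 0.2072/√(1 − 0.0429) = 1.331.
After n cycles, x_n/x₀ = e^(−nδ), so x_4 = 26.1 × e^(−4 × 1.331) = 26.1 × 0.004881 = 0.1274 mm.

0.127 mm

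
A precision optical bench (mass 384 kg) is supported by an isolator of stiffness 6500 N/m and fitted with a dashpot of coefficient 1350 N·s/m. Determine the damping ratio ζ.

0.427

ω_n = √(k/m) = √(6500/384) = 4.114 rad/s.
Critical damping c_c = 2√(k·m) = 2√(6500 × 384) = 3160 N·s/m, so ζ = c/c_c = 1350/3160 = 0.4272.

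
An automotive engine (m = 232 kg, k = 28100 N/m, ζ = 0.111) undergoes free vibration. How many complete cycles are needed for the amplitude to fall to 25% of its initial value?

Logarithmic decrement δ = 2πζ/√(1 − ζ²) = 2π × 0.1110/√(1 − 0.0123) = 0.7018.
x_n/x₀ = e^(−nδ) ≤ 0.25; take ln: n ≥ ln(1/0.25)/δ = 1.386/0.7018 = 1.975.
So 2 complete cycles are required.

2 cycles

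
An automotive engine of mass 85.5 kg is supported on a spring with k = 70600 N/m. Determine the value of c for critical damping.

4910 N·s/m

c_c = 2√(k·m) = 2√(70600 × 85.5) = 2 × 2457 = 4914 N·s/m.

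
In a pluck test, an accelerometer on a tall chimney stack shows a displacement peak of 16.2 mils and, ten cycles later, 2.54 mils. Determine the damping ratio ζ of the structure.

0.0295

Logarithmic decrement δ = (1/n)·ln(x₀/x_n) = (1/10)·ln(16.2/2.54) = (1/10)·ln(6.378) = 0.1853.
ζ = δ/√(4π² + δ²) = 0.1853/√(39.48 + 0.0343) = 0.1853/6.286 = 0.02948.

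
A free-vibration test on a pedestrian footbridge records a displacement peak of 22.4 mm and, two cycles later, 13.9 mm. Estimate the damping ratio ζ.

Logarithmic decrement δ = (1/n)·ln(x₀/x_n) = (1/2)·ln(22.4/13.9) = (1/2)·ln(1.612) = 0.2386.
ζ = δ/√(4π² + δ²) = 0.2386/√(39.48 + 0.0569) = 0.2386/6.288 = 0.03794.

0.0379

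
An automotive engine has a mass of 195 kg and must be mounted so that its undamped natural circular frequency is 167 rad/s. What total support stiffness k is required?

5440000 N/m

k = m·ω_n² = 195 × 167.0² = 195 × 27890 = 5438000 N/m.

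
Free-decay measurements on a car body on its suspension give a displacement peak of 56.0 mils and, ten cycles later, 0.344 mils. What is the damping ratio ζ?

Logarithmic decrement δ = (1/n)·ln(x₀/x_n) = (1/10)·ln(56.0/0.344) = (1/10)·ln(162.8) = 0.5092.
ζ = δ/√(4π² + δ²) = 0.5092/√(39.48 + 0.259) = 0.5092/6.304 = 0.08078.

0.0808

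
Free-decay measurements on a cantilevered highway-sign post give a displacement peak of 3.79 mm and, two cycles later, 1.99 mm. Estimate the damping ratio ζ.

0.0512

Logarithmic decrement δ = (1/n)·ln(x₀/x_n) = (1/2)·ln(3.79/1.99) = (1/2)·ln(1.905) = 0.3221.
ζ = δ/√(4π² + δ²) = 0.3221/√(39.48 + 0.104) = 0.3221/6.291 = 0.05120.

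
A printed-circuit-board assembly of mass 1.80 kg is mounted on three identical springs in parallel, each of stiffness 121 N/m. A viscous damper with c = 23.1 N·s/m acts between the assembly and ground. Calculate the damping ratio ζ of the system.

0.452

Parallel springs add: k_eq = 3 × 121 = 363.0 N/m.
ω_n = √(k_eq/m) = √(363.0/1.80) = 14.20 rad/s.
Critical damping c_c = 2√(k_eq·m) = 2√(363.0 × 1.80) = 51.12 N·s/m, so ζ = c/c_c = 23.1/51.12 = 0.4518.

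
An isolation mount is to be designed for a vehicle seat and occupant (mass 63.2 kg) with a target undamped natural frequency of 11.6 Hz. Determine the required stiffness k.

336000 N/m

ω_n = 2πf_n = 2π × 11.6 = 72.88 rad/s.
k = m·ω_n² = 63.2 × 72.88² = 63.2 × 5312 = 335700 N/m.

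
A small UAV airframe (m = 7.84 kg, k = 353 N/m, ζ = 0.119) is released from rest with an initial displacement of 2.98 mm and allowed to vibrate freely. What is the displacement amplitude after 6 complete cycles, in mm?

0.0325 mm

Logarithmic decrement δ = 2πζ/√(1 − ζ²) = 2π × 0.1190/√(1 − 0.0142) = 0.7531.
After n cycles, x_n/x₀ = e^(−nδ), so x_6 = 2.98 × e^(−6 × 0.7531) = 2.98 × 0.01091 = 0.03250 mm.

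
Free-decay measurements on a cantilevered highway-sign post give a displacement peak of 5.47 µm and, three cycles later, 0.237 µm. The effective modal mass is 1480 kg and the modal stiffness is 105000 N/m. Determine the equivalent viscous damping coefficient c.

4100 N·s/m

Logarithmic decrement δ = (1/n)·ln(x₀/x_n) = (1/3)·ln(5.47/0.237) = (1/3)·ln(23.08) = 1.046.
ζ = δ/√(4π² + δ²) = 1.046/√(39.48 + 1.09) = 1.046/6.370 = 0.1643.
c = ζ · 2√(km) = 0.1643 × 2√(105000 × 1480) = 0.1643 × 24930 = 4095 N·s/m.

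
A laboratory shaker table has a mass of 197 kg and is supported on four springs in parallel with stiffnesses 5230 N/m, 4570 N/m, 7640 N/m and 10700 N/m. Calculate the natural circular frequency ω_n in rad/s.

Parallel springs add: k_eq = 5230 + 4570 + 7640 + 10700 = 28140 N/m.
ω_n = √(k_eq/m) = √(28140/197) = √142.8 = 11.95 rad/s.

12.0 rad/s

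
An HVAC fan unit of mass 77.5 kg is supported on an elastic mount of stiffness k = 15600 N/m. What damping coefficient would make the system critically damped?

c_c = 2√(k·m) = 2√(15600 × 77.5) = 2 × 1100 = 2199 N·s/m.

2200 N·s/m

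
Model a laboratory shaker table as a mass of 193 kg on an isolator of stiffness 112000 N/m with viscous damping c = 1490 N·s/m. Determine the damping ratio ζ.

0.160

ω_n = √(k/m) = √(112000/193) = 24.09 rad/s.
Critical damping c_c = 2√(k·m) = 2√(112000 × 193) = 9299 N·s/m, so ζ = c/c_c = 1490/9299 = 0.1602.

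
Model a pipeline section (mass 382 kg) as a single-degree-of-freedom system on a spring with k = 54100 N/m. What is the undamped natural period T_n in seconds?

0.528 s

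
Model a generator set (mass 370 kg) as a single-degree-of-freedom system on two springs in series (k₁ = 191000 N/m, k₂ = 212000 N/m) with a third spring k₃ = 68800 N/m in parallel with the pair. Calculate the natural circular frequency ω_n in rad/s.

21.4 rad/s

Series pair: k_s = k₁k₂/(k₁+k₂) = (191000)(212000)/(191000 + 212000) = 100500 N/m. In parallel with k₃: k_eq = 100500 + 68800 = 169300 N/m.
ω_n = √(k_eq/m) = √(169300/370) = √457.5 = 21.39 rad/s.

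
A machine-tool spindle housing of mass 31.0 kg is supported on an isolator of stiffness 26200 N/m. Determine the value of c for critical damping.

1800 N·s/m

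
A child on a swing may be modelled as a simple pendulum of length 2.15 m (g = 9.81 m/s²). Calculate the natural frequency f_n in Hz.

For a simple pendulum ω_n = √(g/L) = √(9.81/2.15) = √4.563 = 2.136 rad/s.
f_n = ω_n/(2π) = 2.136/6.283 = 0.3400 Hz.

0.340 Hz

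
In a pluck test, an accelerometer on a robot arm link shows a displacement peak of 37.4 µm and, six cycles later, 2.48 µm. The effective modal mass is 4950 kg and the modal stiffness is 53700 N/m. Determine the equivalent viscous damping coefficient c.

Logarithmic decrement δ = (1/n)·ln(x₀/x_n) = (1/6)·ln(37.4/2.48) = (1/6)·ln(15.08) = 0.4522.
ζ = δ/√(4π² + δ²) = 0.4522/√(39.48 + 0.205) = 0.4522/6.299 = 0.07179.
c = ζ · 2√(km) = 0.07179 × 2√(53700 × 4950) = 0.07179 × 32610 = 2341 N·s/m.

2340 N·s/m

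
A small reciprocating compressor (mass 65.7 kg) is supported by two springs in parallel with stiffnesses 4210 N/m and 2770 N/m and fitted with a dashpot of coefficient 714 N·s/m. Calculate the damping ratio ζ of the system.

Parallel springs add: k_eq = 4210 + 2770 = 6980 N/m.
ω_n = √(k_eq/m) = √(6980/65.7) = 10.31 rad/s.
Critical damping c_c = 2√(k_eq·m) = 2√(6980 × 65.7) = 1354 N·s/m, so ζ = c/c_c = 714/1354 = 0.5272.

0.527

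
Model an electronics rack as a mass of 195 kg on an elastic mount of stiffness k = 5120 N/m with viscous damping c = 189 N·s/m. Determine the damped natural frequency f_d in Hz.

ω_n = √(k/m) = √(5120/195) = 5.124 rad/s.
Critical damping c_c = 2√(k·m) = 2√(5120 × 195) = 1998 N·s/m, so ζ = c/c_c = 189/1998 = 0.09458.
ω_d = ω_n√(1 − ζ²) = 5.124 × √(1 − 0.00894) = 5.101 rad/s.
f_d = ω_d/(2π) = 0.8119 Hz.

0.812 Hz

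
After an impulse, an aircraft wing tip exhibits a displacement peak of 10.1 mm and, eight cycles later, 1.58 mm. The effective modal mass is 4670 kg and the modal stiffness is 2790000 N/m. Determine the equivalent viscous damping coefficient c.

Logarithmic decrement δ = (1/n)·ln(x₀/x_n) = (1/8)·ln(10.1/1.58) = (1/8)·ln(6.392) = 0.2319.
ζ = δ/√(4π² + δ²) = 0.2319/√(39.48 + 0.0538) = 0.2319/6.287 = 0.03688.
c = ζ · 2√(km) = 0.03688 × 2√(2790000 × 4670) = 0.03688 × 228300 = 8420 N·s/m.

8420 N·s/m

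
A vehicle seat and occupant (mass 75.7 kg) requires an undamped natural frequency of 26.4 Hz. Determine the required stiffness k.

2080000 N/m

ω_n = 2πf_n = 2π × 26.4 = 165.9 rad/s.
k = m·ω_n² = 75.7 × 165.9² = 75.7 × 27510 = 2083000 N/m.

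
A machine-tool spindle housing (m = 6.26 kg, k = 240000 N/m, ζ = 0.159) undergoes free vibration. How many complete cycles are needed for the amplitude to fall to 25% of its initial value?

2 cycles

Logarithmic decrement δ = 2πζ/√(1 − ζ²) = 2π × 0.1590/√(1 − 0.0253) = 1.012.
x_n/x₀ = e^(−nδ) ≤ 0.25; take ln: n ≥ ln(1/0.25)/δ = 1.386/1.012 = 1.370.
So 2 complete cycles are required.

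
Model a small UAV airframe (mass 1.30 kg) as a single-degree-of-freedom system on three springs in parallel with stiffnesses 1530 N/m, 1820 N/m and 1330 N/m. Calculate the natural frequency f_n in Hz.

9.55 Hz

Parallel springs add: k_eq = 1530 + 1820 + 1330 = 4680 N/m.
ω_n = √(k_eq/m) = √(4680/1.30) = √3600 = 60.00 rad/s.
f_n = ω_n/(2π) = 60.00/6.283 = 9.549 Hz.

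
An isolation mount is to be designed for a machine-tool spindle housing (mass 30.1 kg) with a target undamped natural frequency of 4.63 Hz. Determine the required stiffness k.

ω_n = 2πf_n = 2π × 4.63 = 29.09 rad/s.
k = m·ω_n² = 30.1 × 29.09² = 30.1 × 846.3 = 25470 N/m.

25500 N/m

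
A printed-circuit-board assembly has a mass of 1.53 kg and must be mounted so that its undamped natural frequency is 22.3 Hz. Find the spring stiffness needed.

30000 N/m

ω_n = 2πf_n = 2π × 22.3 = 140.1 rad/s.
k = m·ω_n² = 1.53 × 140.1² = 1.53 × 19630 = 30040 N/m.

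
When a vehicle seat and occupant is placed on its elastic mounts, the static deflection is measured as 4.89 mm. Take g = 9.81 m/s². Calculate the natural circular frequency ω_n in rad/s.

ω_n = √(g/δ_st) = √(9.81/0.00489) = √2006 = 44.79 rad/s.

44.8 rad/s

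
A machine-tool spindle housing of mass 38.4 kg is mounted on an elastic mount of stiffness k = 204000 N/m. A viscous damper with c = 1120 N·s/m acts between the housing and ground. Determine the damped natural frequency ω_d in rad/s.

71.4 rad/s

ω_n = √(k/m) = √(204000/38.4) = 72.89 rad/s.
Critical damping c_c = 2√(k·m) = 2√(204000 × 38.4) = 5598 N·s/m, so ζ = c/c_c = 1120/5598 = 0.2001.
ω_d = ω_n√(1 − ζ²) = 72.89 × √(1 − 0.0400) = 71.41 rad/s.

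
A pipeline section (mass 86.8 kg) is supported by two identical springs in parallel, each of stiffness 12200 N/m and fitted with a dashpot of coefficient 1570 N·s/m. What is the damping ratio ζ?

0.539

Parallel springs add: k_eq = 2 × 12200 = 24400 N/m.
ω_n = √(k_eq/m) = √(24400/86.8) = 16.77 rad/s.
Critical damping c_c = 2√(k_eq·m) = 2√(24400 × 86.8) = 2911 N·s/m, so ζ = c/c_c = 1570/2911 = 0.5394.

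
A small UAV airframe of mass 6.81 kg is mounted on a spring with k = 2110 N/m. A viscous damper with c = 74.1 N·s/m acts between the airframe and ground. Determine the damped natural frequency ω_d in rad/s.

16.7 rad/s

ω_n = √(k/m) = √(2110/6.81) = 17.60 rad/s.
Critical damping c_c = 2√(k·m) = 2√(2110 × 6.81) = 239.7 N·s/m, so ζ = c/c_c = 74.1/239.7 = 0.3091.
ω_d = ω_n√(1 − ζ²) = 17.60 × √(1 − 0.0955) = 16.74 rad/s.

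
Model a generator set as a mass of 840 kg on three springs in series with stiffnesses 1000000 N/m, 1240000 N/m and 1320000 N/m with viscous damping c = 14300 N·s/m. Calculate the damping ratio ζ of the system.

0.395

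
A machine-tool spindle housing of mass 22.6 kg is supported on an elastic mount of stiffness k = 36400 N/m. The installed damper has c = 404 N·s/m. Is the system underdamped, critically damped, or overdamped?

c_c = 2√(k·m) = 1814 N·s/m; ζ = c/c_c = 404/1814 = 0.223.
Since ζ < 1 the system is underdamped.

underdamped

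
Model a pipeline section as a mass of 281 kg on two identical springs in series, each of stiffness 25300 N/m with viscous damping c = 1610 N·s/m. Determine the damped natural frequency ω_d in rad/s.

6.07 rad/s

Series springs: 1/k_eq = 2/25300, so k_eq = 25300/2 = 12650 N/m.
ω_n = √(k_eq/m) = √(12650/281) = 6.710 rad/s.
Critical damping c_c = 2√(k_eq·m) = 2√(12650 × 281) = 3771 N·s/m, so ζ = c/c_c = 1610/3771 = 0.4270.
ω_d = ω_n√(1 − ζ²) = 6.710 × √(1 − 0.182) = 6.067 rad/s.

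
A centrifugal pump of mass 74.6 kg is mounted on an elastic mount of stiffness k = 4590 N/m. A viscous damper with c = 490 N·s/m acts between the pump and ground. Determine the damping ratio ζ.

ω_n = √(k/m) = √(4590/74.6) = 7.844 rad/s.
Critical damping c_c = 2√(k·m) = 2√(4590 × 74.6) = 1170 N·s/m, so ζ = c/c_c = 490/1170 = 0.4187.

0.419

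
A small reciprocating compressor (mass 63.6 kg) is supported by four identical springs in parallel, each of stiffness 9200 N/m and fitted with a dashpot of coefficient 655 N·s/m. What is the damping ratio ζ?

Parallel springs add: k_eq = 4 × 9200 = 36800 N/m.
ω_n = √(k_eq/m) = √(36800/63.6) = 24.05 rad/s.
Critical damping c_c = 2√(k_eq·m) = 2√(36800 × 63.6) = 3060 N·s/m, so ζ = c/c_c = 655/3060 = 0.2141.

0.214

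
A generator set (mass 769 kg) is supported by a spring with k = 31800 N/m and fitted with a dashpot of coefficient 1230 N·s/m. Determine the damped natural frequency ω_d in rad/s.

6.38 rad/s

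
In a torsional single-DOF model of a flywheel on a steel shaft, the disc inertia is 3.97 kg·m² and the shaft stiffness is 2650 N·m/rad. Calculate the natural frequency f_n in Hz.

4.11 Hz

ω_n = √(k_t/J) = √(2650/3.97) = √667.5 = 25.84 rad/s.
f_n = ω_n/(2π) = 25.84/6.283 = 4.112 Hz.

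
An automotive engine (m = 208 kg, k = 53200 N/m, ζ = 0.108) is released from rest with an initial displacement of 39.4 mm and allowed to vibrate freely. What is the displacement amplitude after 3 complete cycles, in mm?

5.08 mm

Logarithmic decrement δ = 2πζ/√(1 − ζ²) = 2π × 0.1080/√(1 − 0.0117) = 0.6826.
After n cycles, x_n/x₀ = e^(−nδ), so x_3 = 39.4 × e^(−3 × 0.6826) = 39.4 × 0.1290 = 5.084 mm.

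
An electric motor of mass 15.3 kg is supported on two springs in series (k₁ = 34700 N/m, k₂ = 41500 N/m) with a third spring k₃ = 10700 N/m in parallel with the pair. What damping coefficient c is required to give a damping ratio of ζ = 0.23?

310 N·s/m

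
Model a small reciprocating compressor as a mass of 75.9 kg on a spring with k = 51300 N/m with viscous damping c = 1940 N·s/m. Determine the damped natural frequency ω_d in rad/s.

ω_n = √(k/m) = √(51300/75.9) = 26.00 rad/s.
Critical damping c_c = 2√(k·m) = 2√(51300 × 75.9) = 3946 N·s/m, so ζ = c/c_c = 1940/3946 = 0.4916.
ω_d = ω_n√(1 − ζ²) = 26.00 × √(1 − 0.242) = 22.64 rad/s.

22.6 rad/s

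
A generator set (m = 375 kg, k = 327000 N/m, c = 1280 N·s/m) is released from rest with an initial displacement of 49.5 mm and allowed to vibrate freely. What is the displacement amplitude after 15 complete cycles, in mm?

0.211 mm

ζ = c/(2√(km)) = 1280/(2√(327000 × 375)) = 1280/22150 = 0.05780.
Logarithmic decrement δ = 2πζ/√(1 − ζ²) = 2π × 0.05780/√(1 − 0.00334) = 0.3637.
After n cycles, x_n/x₀ = e^(−nδ), so x_15 = 49.5 × e^(−15 × 0.3637) = 49.5 × 0.004270 = 0.2114 mm.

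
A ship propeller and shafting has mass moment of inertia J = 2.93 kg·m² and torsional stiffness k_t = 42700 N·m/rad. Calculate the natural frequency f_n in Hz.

19.2 Hz

ω_n = √(k_t/J) = √(42700/2.93) = √14570 = 120.7 rad/s.
f_n = ω_n/(2π) = 120.7/6.283 = 19.21 Hz.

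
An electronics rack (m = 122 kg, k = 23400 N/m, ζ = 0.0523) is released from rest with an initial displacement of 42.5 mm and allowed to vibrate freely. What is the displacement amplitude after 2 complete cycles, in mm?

22.0 mm

Logarithmic decrement δ = 2πζ/√(1 − ζ²) = 2π × 0.05230/√(1 − 0.00274) = 0.3291.
After n cycles, x_n/x₀ = e^(−nδ), so x_2 = 42.5 × e^(−2 × 0.3291) = 42.5 × 0.5178 = 22.01 mm.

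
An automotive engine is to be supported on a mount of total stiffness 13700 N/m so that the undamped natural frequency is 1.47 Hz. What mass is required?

161 kg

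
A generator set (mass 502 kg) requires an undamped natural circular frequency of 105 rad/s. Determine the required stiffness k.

5530000 N/m

k = m·ω_n² = 502 × 105.0² = 502 × 11020 = 5535000 N/m.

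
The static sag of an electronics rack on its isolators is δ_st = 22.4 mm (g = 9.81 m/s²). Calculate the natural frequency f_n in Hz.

ω_n = √(g/δ_st) = √(9.81/0.0224) = √437.9 = 20.93 rad/s.
f_n = ω_n/(2π) = 20.93/6.283 = 3.331 Hz.

3.33 Hz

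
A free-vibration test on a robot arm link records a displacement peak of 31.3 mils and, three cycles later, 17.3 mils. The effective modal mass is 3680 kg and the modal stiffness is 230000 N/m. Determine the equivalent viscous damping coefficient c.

1830 N·s/m

Logarithmic decrement δ = (1/n)·ln(x₀/x_n) = (1/3)·ln(31.3/17.3) = (1/3)·ln(1.809) = 0.1976.
ζ = δ/√(4π² + δ²) = 0.1976/√(39.48 + 0.0391) = 0.1976/6.286 = 0.03144.
c = ζ · 2√(km) = 0.03144 × 2√(230000 × 3680) = 0.03144 × 58190 = 1829 N·s/m.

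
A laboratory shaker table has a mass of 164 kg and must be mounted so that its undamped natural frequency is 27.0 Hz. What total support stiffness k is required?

ω_n = 2πf_n = 2π × 27.0 = 169.6 rad/s.
k = m·ω_n² = 164 × 169.6² = 164 × 28780 = 4720000 N/m.

4720000 N/m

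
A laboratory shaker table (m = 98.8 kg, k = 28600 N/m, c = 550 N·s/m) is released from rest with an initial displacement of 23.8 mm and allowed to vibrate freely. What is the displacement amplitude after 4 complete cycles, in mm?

0.369 mm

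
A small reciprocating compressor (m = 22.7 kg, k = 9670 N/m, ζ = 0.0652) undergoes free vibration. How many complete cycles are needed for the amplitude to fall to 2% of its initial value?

10 cycles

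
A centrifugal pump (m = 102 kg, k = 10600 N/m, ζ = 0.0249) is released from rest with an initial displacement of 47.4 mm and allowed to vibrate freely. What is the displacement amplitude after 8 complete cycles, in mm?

Logarithmic decrement δ = 2πζ/√(1 − ζ²) = 2π × 0.02490/√(1 − 0.000620) = 0.1565.
After n cycles, x_n/x₀ = e^(−nδ), so x_8 = 47.4 × e^(−8 × 0.1565) = 47.4 × 0.2859 = 13.55 mm.

13.6 mm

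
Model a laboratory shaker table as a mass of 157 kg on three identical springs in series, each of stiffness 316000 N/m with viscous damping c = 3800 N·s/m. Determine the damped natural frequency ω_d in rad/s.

Series springs: 1/k_eq = 3/316000, so k_eq = 316000/3 = 105300 N/m.
ω_n = √(k_eq/m) = √(105300/157) = 25.90 rad/s.
Critical damping c_c = 2√(k_eq·m) = 2√(105300 × 157) = 8133 N·s/m, so ζ = c/c_c = 3800/8133 = 0.4672.
ω_d = ω_n√(1 − ζ²) = 25.90 × √(1 − 0.218) = 22.90 rad/s.

22.9 rad/s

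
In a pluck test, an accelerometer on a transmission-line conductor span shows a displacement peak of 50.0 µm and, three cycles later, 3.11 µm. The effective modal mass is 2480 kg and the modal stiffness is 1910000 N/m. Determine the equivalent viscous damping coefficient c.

Logarithmic decrement δ = (1/n)·ln(x₀/x_n) = (1/3)·ln(50.0/3.11) = (1/3)·ln(16.08) = 0.9258.
ζ = δ/√(4π² + δ²) = 0.9258/√(39.48 + 0.857) = 0.9258/6.351 = 0.1458.
c = ζ · 2√(km) = 0.1458 × 2√(1910000 × 2480) = 0.1458 × 137600 = 20070 N·s/m.

20100 N·s/m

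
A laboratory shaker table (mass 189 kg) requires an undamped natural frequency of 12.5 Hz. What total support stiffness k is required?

ω_n = 2πf_n = 2π × 12.5 = 78.54 rad/s.
k = m·ω_n² = 189 × 78.54² = 189 × 6169 = 1166000 N/m.

1170000 N/m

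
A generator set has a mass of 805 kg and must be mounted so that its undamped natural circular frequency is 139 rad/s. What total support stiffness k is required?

k = m·ω_n² = 805 × 139.0² = 805 × 19320 = 15550000 N/m.

15600000 N/m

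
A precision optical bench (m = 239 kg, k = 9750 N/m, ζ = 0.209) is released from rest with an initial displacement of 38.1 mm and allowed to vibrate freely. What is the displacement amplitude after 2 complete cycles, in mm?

2.60 mm

Logarithmic decrement δ = 2πζ/√(1 − ζ²) = 2π × 0.2090/√(1 − 0.0437) = 1.343.
After n cycles, x_n/x₀ = e^(−nδ), so x_2 = 38.1 × e^(−2 × 1.343) = 38.1 × 0.06817 = 2.597 mm.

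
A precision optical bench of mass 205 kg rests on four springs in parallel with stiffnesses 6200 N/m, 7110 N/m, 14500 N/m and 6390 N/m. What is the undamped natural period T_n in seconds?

0.486 s

Parallel springs add: k_eq = 6200 + 7110 + 14500 + 6390 = 34200 N/m.
ω_n = √(k_eq/m) = √(34200/205) = √166.8 = 12.92 rad/s.
T_n = 2π/ω_n = 6.283/12.92 = 0.4865 s.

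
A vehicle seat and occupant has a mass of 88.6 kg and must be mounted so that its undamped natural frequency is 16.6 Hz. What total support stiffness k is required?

ω_n = 2πf_n = 2π × 16.6 = 104.3 rad/s.
k = m·ω_n² = 88.6 × 104.3² = 88.6 × 10880 = 963900 N/m.

964000 N/m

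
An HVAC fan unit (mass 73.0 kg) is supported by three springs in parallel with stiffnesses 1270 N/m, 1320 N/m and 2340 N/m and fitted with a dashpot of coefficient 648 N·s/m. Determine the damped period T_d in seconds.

0.908 s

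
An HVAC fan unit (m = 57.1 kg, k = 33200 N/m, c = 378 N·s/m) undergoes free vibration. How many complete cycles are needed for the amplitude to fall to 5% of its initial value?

4 cycles

ζ = c/(2√(km)) = 378/(2√(33200 × 57.1)) = 378/2754 = 0.1373.
Logarithmic decrement δ = 2πζ/√(1 − ζ²) = 2π × 0.1373/√(1 − 0.0188) = 0.8707.
x_n/x₀ = e^(−nδ) ≤ 0.05; take ln: n ≥ ln(1/0.05)/δ = 2.996/0.8707 = 3.440.
So 4 complete cycles are required.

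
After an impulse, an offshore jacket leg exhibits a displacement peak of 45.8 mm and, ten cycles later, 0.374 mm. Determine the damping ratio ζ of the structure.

0.0763

Logarithmic decrement δ = (1/n)·ln(x₀/x_n) = (1/10)·ln(45.8/0.374) = (1/10)·ln(122.5) = 0.4808.
ζ = δ/√(4π² + δ²) = 0.4808/√(39.48 + 0.231) = 0.4808/6.302 = 0.07630.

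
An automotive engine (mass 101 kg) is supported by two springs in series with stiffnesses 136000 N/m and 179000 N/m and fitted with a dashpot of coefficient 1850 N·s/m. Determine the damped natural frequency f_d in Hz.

4.15 Hz

Series springs: 1/k_eq = 1/136000 + 1/179000 = 1.294×10^-5, so k_eq = 77280 N/m.
ω_n = √(k_eq/m) = √(77280/101) = 27.66 rad/s.
Critical damping c_c = 2√(k_eq·m) = 2√(77280 × 101) = 5588 N·s/m, so ζ = c/c_c = 1850/5588 = 0.3311.
ω_d = ω_n√(1 − ζ²) = 27.66 × √(1 − 0.110) = 26.10 rad/s.
f_d = ω_d/(2π) = 4.154 Hz.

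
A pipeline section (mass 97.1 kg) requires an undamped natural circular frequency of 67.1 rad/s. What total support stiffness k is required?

437000 N/m

k = m·ω_n² = 97.1 × 67.10² = 97.1 × 4502 = 437200 N/m.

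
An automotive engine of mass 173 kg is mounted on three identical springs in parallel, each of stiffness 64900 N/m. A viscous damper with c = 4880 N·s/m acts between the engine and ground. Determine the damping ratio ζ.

0.420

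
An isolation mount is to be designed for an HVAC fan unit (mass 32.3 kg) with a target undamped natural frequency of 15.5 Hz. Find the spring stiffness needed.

ω_n = 2πf_n = 2π × 15.5 = 97.39 rad/s.
k = m·ω_n² = 32.3 × 97.39² = 32.3 × 9485 = 306400 N/m.

306000 N/m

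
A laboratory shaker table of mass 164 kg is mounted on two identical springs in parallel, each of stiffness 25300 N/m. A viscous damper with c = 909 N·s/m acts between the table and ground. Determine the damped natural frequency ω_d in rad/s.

Parallel springs add: k_eq = 2 × 25300 = 50600 N/m.
ω_n = √(k_eq/m) = √(50600/164) = 17.57 rad/s.
Critical damping c_c = 2√(k_eq·m) = 2√(50600 × 164) = 5761 N·s/m, so ζ = c/c_c = 909/5761 = 0.1578.
ω_d = ω_n√(1 − ζ²) = 17.57 × √(1 − 0.0249) = 17.35 rad/s.

17.3 rad/s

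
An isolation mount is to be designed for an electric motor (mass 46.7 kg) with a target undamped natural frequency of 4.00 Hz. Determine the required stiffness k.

29500 N/m

ω_n = 2πf_n = 2π × 4.00 = 25.13 rad/s.
k = m·ω_n² = 46.7 × 25.13² = 46.7 × 631.7 = 29500 N/m.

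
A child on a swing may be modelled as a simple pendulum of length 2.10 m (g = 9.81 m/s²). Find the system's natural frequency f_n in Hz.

For a simple pendulum ω_n = √(g/L) = √(9.81/2.10) = √4.671 = 2.161 rad/s.
f_n = ω_n/(2π) = 2.161/6.283 = 0.3440 Hz.

0.344 Hz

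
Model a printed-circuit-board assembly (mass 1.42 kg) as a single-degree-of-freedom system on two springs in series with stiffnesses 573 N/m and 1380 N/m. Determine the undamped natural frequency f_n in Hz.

2.69 Hz

Series springs: 1/k_eq = 1/573 + 1/1380 = 0.002470, so k_eq = 404.9 N/m.
ω_n = √(k_eq/m) = √(404.9/1.42) = √285.1 = 16.89 rad/s.
f_n = ω_n/(2π) = 16.89/6.283 = 2.687 Hz.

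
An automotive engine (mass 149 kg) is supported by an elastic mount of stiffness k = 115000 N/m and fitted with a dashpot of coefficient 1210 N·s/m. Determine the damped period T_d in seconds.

0.229 s

ω_n = √(k/m) = √(115000/149) = 27.78 rad/s.
Critical damping c_c = 2√(k·m) = 2√(115000 × 149) = 8279 N·s/m, so ζ = c/c_c = 1210/8279 = 0.1462.
ω_d = ω_n√(1 − ζ²) = 27.78 × √(1 − 0.0214) = 27.48 rad/s.
T_d = 2π/ω_d = 0.2286 s.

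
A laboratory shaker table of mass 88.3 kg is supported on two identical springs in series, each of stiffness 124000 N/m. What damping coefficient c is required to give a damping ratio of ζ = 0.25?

1170 N·s/m

Series springs: 1/k_eq = 2/124000, so k_eq = 124000/2 = 62000 N/m.
c_c = 2√(k_eq·m) = 2√(62000 × 88.3) = 4680 N·s/m.
c = ζ·c_c = 0.25 × 4680 = 1170 N·s/m.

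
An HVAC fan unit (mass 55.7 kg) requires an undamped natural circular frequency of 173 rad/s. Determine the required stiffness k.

k = m·ω_n² = 55.7 × 173.0² = 55.7 × 29930 = 1667000 N/m.

1670000 N/m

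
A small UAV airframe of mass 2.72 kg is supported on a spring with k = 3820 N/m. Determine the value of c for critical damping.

c_c = 2√(k·m) = 2√(3820 × 2.72) = 2 × 101.9 = 203.9 N·s/m.

204 N·s/m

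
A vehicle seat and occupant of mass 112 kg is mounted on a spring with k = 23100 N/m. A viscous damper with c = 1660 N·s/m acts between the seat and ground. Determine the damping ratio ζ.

0.516

ω_n = √(k/m) = √(23100/112) = 14.36 rad/s.
Critical damping c_c = 2√(k·m) = 2√(23100 × 112) = 3217 N·s/m, so ζ = c/c_c = 1660/3217 = 0.5160.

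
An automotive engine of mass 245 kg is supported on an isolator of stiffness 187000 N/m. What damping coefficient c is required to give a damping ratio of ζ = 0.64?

c_c = 2√(k·m) = 2√(187000 × 245) = 13540 N·s/m.
c = ζ·c_c = 0.64 × 13540 = 8664 N·s/m.

8660 N·s/m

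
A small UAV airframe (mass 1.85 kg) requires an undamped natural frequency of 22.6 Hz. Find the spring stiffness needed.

ω_n = 2πf_n = 2π × 22.6 = 142.0 rad/s.
k = m·ω_n² = 1.85 × 142.0² = 1.85 × 20160 = 37300 N/m.

37300 N/m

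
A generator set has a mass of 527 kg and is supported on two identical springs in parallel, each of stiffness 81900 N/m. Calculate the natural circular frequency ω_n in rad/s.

17.6 rad/s

Parallel springs add: k_eq = 2 × 81900 = 163800 N/m.
ω_n = √(k_eq/m) = √(163800/527) = √310.8 = 17.63 rad/s.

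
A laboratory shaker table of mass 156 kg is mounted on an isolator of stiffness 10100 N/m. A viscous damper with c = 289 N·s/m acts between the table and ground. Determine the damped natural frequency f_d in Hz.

1.27 Hz

ω_n = √(k/m) = √(10100/156) = 8.046 rad/s.
Critical damping c_c = 2√(k·m) = 2√(10100 × 156) = 2510 N·s/m, so ζ = c/c_c = 289/2510 = 0.1151.
ω_d = ω_n√(1 − ζ²) = 8.046 × √(1 − 0.0133) = 7.993 rad/s.
f_d = ω_d/(2π) = 1.272 Hz.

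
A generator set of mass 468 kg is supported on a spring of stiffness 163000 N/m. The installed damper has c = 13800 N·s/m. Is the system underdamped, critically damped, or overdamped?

underdamped

c_c = 2√(k·m) = 17470 N·s/m; ζ = c/c_c = 13800/17470 = 0.790.
Since ζ < 1 the system is underdamped.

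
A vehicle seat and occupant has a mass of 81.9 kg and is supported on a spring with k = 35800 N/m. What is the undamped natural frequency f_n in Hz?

3.33 Hz

ω_n = √(k/m) = √(35800/81.9) = √437.1 = 20.91 rad/s.
f_n = ω_n/(2π) = 20.91/6.283 = 3.328 Hz.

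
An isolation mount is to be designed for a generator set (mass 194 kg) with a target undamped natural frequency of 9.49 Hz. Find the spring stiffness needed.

690000 N/m

ω_n = 2πf_n = 2π × 9.49 = 59.63 rad/s.
k = m·ω_n² = 194 × 59.63² = 194 × 3555 = 689800 N/m.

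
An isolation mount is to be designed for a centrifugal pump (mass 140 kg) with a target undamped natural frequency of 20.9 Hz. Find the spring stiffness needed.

2410000 N/m

ω_n = 2πf_n = 2π × 20.9 = 131.3 rad/s.
k = m·ω_n² = 140 × 131.3² = 140 × 17240 = 2414000 N/m.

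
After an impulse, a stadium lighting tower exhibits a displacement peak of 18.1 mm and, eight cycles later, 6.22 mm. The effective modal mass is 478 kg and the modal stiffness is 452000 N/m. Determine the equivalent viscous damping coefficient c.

625 N·s/m

Logarithmic decrement δ = (1/n)·ln(x₀/x_n) = (1/8)·ln(18.1/6.22) = (1/8)·ln(2.910) = 0.1335.
ζ = δ/√(4π² + δ²) = 0.1335/√(39.48 + 0.0178) = 0.1335/6.285 = 0.02125.
c = ζ · 2√(km) = 0.02125 × 2√(452000 × 478) = 0.02125 × 29400 = 624.6 N·s/m.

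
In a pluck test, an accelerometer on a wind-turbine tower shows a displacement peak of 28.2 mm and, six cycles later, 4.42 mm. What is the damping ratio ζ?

0.0491

Logarithmic decrement δ = (1/n)·ln(x₀/x_n) = (1/6)·ln(28.2/4.42) = (1/6)·ln(6.380) = 0.3089.
ζ = δ/√(4π² + δ²) = 0.3089/√(39.48 + 0.0954) = 0.3089/6.291 = 0.04910.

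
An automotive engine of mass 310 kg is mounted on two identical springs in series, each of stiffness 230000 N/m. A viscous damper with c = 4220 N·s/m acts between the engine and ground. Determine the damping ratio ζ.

0.353

Series springs: 1/k_eq = 2/230000, so k_eq = 230000/2 = 115000 N/m.
ω_n = √(k_eq/m) = √(115000/310) = 19.26 rad/s.
Critical damping c_c = 2√(k_eq·m) = 2√(115000 × 310) = 11940 N·s/m, so ζ = c/c_c = 4220/11940 = 0.3534.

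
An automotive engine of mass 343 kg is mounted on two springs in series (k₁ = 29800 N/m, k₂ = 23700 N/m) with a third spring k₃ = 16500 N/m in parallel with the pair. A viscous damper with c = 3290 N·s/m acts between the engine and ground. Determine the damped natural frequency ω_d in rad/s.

7.97 rad/s

Series pair: k_s = k₁k₂/(k₁+k₂) = (29800)(23700)/(29800 + 23700) = 13200 N/m. In parallel with k₃: k_eq = 13200 + 16500 = 29700 N/m.
ω_n = √(k_eq/m) = √(29700/343) = 9.305 rad/s.
Critical damping c_c = 2√(k_eq·m) = 2√(29700 × 343) = 6384 N·s/m, so ζ = c/c_c = 3290/6384 = 0.5154.
ω_d = ω_n√(1 − ζ²) = 9.305 × √(1 − 0.266) = 7.974 rad/s.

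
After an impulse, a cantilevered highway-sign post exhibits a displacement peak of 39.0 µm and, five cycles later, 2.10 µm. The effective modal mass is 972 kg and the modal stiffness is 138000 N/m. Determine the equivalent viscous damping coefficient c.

Logarithmic decrement δ = (1/n)·ln(x₀/x_n) = (1/5)·ln(39.0/2.10) = (1/5)·ln(18.57) = 0.5843.
ζ = δ/√(4π² + δ²) = 0.5843/√(39.48 + 0.341) = 0.5843/6.310 = 0.09260.
c = ζ · 2√(km) = 0.09260 × 2√(138000 × 972) = 0.09260 × 23160 = 2145 N·s/m.

2140 N·s/m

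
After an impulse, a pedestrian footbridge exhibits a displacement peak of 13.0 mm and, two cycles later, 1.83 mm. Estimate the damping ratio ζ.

Logarithmic decrement δ = (1/n)·ln(x₀/x_n) = (1/2)·ln(13.0/1.83) = (1/2)·ln(7.104) = 0.9803.
ζ = δ/√(4π² + δ²) = 0.9803/√(39.48 + 0.961) = 0.9803/6.359 = 0.1542.

0.154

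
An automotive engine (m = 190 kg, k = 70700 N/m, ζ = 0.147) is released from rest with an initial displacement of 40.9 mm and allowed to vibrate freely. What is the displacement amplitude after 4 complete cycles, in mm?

Logarithmic decrement δ = 2πζ/√(1 − ζ²) = 2π × 0.1470/√(1 − 0.0216) = 0.9338.
After n cycles, x_n/x₀ = e^(−nδ), so x_4 = 40.9 × e^(−4 × 0.9338) = 40.9 × 0.02387 = 0.9763 mm.

0.976 mm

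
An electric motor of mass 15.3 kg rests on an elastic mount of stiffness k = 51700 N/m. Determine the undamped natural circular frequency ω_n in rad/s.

ω_n = √(k/m) = √(51700/15.3) = √3379 = 58.13 rad/s.

58.1 rad/s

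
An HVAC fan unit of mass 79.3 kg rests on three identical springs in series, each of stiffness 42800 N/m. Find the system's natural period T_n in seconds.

Series springs: 1/k_eq = 3/42800, so k_eq = 42800/3 = 14270 N/m.
ω_n = √(k_eq/m) = √(14270/79.3) = √179.9 = 13.41 rad/s.
T_n = 2π/ω_n = 6.283/13.41 = 0.4684 s.

0.468 s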